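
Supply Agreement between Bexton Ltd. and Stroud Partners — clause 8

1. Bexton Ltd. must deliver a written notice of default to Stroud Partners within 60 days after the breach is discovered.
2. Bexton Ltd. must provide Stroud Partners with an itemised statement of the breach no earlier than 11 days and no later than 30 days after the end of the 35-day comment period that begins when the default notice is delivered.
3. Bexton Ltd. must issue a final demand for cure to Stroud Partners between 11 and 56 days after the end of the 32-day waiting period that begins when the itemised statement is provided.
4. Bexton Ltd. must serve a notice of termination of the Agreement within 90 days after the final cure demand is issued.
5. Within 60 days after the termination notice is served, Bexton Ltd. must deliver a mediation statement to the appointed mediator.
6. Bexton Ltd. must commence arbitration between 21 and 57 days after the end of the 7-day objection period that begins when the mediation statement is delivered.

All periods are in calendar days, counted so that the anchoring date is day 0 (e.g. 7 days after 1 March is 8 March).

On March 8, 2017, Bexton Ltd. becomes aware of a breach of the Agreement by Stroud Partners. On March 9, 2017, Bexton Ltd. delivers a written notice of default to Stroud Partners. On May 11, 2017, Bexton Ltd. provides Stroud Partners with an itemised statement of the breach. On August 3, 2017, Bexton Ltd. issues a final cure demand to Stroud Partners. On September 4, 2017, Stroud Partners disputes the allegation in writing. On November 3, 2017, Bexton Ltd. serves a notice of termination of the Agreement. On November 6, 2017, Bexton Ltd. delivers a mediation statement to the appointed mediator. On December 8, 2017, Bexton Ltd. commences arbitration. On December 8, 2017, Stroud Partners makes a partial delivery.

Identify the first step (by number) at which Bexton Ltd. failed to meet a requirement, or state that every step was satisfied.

Step 4

Step 1: 60 days after March 8, 2017 (when the breach is discovered) is May 7, 2017; March 9, 2017 is within that limit.
Step 2: the window is 11–30 days after April 13, 2017 (end of the 35-day comment period, which began when the default notice is delivered on March 9, 2017), so April 24, 2017 through May 13, 2017; done May 11, 2017 — within the window.
Step 3: the window is 11–56 days after June 12, 2017 (end of the 32-day waiting period, which began when the itemised statement is provided on May 11, 2017), so June 23, 2017 through August 7, 2017; August 3, 2017 falls inside that range.
Step 4: 90 days after August 3, 2017 (when the final cure demand is issued) is November 1, 2017; done November 3, 2017 — 2 days late.
That is the first point of non-compliance.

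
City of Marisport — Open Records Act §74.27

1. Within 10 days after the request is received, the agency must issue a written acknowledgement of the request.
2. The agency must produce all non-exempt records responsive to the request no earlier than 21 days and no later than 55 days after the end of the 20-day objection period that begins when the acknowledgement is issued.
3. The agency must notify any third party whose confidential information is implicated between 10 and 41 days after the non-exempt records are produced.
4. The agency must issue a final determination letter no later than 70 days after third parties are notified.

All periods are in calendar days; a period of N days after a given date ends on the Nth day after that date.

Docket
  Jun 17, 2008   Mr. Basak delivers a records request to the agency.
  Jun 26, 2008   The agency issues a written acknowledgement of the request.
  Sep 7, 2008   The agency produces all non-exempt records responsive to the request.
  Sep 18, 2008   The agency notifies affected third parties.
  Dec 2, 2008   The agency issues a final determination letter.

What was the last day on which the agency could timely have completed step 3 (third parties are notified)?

Oct 18, 2008

Step 3 runs from Sep 7, 2008, when the non-exempt records are produced. The window is 10–41 days after Sep 7, 2008; it closes on Oct 18, 2008.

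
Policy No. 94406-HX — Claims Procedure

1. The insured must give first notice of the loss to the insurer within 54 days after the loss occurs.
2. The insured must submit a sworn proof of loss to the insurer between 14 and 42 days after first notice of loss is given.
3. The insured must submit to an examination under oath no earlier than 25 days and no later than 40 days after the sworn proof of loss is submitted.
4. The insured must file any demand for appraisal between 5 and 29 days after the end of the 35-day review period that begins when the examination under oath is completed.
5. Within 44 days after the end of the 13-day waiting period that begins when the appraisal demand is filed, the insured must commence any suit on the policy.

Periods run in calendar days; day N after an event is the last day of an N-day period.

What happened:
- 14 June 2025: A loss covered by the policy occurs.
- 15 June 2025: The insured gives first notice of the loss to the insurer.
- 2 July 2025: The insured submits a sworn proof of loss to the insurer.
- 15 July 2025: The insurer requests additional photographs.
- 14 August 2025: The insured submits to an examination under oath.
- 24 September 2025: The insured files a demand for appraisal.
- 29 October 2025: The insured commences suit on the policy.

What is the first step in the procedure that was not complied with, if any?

Step 1 — counting 54 days from 14 June 2025 (when the loss occurs) gives a deadline of 7 August 2025; done 15 June 2025 — timely.
Step 2 — 14 and 42 days from 15 June 2025 (when first notice of loss is given) are 29 June 2025 and 27 July 2025 respectively; done 2 July 2025 — within the window.
Step 3 — 25 and 40 days from 2 July 2025 (when the sworn proof of loss is submitted) are 27 July 2025 and 11 August 2025 respectively; done 14 August 2025 — 3 days after the window closed.
Later steps need not be reached.

Step 3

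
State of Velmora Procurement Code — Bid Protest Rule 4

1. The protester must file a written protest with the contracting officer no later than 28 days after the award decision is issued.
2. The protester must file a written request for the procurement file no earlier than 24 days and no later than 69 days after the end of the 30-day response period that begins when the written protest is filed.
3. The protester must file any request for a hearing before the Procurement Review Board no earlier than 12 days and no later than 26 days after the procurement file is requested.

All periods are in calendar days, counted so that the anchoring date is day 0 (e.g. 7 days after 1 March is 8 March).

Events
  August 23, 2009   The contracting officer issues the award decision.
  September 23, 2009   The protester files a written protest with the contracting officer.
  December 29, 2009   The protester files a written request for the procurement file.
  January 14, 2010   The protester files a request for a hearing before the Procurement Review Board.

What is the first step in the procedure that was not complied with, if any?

Step 1

(1) due by August 23, 2009 + 28 days = September 20, 2009; not done until September 23, 2009, 3 days after the deadline.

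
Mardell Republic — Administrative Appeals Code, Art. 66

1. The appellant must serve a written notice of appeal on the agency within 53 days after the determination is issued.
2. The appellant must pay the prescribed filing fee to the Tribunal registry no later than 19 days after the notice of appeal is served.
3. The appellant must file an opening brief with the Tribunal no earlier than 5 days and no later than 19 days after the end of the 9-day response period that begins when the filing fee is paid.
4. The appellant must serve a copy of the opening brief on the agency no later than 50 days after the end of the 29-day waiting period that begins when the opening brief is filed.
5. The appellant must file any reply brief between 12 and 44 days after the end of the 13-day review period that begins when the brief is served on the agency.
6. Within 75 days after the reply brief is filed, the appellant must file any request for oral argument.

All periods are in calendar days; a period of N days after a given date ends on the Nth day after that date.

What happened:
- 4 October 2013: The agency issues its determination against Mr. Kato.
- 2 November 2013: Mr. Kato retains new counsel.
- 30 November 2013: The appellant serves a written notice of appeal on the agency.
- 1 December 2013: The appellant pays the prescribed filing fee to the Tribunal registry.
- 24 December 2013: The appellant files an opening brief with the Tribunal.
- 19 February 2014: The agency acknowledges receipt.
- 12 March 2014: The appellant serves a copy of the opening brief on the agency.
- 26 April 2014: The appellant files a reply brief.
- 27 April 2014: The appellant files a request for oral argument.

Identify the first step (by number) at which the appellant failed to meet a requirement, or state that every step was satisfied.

Step 1: 53 days after 4 October 2013 (when the determination is issued) is 26 November 2013; done 30 November 2013 — 4 days late.
No need to go further; step 1 was not satisfied.

Step 1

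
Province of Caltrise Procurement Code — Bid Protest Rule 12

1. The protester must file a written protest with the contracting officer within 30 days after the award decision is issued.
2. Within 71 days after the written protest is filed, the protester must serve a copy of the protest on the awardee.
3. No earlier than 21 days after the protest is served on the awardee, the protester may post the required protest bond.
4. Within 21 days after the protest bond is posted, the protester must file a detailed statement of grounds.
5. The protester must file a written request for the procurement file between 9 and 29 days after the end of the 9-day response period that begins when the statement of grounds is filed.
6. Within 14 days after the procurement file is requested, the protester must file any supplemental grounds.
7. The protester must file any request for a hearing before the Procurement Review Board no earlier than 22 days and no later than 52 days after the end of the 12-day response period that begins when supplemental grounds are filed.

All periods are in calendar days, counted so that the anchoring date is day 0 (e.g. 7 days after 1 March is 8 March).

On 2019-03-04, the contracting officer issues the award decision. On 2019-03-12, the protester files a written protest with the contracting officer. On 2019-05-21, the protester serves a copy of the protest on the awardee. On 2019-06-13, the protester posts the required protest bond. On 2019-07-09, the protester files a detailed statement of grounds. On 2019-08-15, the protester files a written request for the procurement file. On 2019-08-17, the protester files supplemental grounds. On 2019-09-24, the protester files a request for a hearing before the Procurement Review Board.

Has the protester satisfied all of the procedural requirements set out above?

Step 1: 30 days after 2019-03-04 (when the award decision is issued) is 2019-04-03; 2019-03-12 is within that limit.
Step 2: 71 days after 2019-03-12 (when the written protest is filed) is 2019-05-22; 2019-05-21 is within that limit.
Step 3: the earliest permitted date is 21 days after 2019-05-21 (when the protest is served on the awardee), i.e. 2019-06-11; done 2019-06-13 — permitted.
Step 4: 21 days after 2019-06-13 (when the protest bond is posted) is 2019-07-04; 2019-07-09 misses that deadline by 5 days.
No need to go further; step 4 was not satisfied.

No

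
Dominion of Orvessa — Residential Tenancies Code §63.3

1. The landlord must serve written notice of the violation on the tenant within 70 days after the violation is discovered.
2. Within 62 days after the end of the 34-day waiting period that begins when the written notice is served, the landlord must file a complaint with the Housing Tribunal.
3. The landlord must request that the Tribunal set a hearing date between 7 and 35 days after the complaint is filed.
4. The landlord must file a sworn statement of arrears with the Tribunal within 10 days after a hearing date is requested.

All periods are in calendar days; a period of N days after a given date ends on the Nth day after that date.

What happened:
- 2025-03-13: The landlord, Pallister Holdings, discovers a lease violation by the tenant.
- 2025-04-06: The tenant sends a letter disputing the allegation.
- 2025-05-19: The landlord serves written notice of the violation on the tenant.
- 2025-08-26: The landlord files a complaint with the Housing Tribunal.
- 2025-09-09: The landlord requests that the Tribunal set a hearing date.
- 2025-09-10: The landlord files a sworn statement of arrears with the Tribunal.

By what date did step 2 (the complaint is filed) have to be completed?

The written notice is served on 2025-05-19; the 34-day waiting period therefore ends 2025-06-22, and step 2 runs from that date. 62 days after 2025-06-22 is 2025-08-23.

2025-08-23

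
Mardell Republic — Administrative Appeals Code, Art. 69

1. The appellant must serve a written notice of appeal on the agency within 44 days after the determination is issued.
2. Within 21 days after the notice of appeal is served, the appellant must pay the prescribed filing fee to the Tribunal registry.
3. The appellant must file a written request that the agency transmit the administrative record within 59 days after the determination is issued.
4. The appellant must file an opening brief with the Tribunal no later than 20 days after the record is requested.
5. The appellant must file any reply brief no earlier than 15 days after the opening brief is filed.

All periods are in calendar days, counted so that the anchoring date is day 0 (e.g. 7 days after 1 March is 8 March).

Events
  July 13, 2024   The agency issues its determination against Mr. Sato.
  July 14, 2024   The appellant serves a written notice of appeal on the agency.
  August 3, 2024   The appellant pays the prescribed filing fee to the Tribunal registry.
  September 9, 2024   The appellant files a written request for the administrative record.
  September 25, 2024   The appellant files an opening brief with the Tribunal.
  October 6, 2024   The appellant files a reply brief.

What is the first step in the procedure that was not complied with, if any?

(1) due by July 13, 2024 + 44 days = August 26, 2024; July 14, 2024 is within that limit.
(2) due by July 14, 2024 + 21 days = August 4, 2024; done August 3, 2024 — timely.
(3) due by July 13, 2024 + 59 days = September 10, 2024; September 9, 2024 is within that limit.
(4) due by September 9, 2024 + 20 days = September 29, 2024; completed September 25, 2024, before the deadline.
(5) permitted from September 25, 2024 + 15 days = October 10, 2024 onward; October 6, 2024 is 4 days before the earliest permitted date.

Step 5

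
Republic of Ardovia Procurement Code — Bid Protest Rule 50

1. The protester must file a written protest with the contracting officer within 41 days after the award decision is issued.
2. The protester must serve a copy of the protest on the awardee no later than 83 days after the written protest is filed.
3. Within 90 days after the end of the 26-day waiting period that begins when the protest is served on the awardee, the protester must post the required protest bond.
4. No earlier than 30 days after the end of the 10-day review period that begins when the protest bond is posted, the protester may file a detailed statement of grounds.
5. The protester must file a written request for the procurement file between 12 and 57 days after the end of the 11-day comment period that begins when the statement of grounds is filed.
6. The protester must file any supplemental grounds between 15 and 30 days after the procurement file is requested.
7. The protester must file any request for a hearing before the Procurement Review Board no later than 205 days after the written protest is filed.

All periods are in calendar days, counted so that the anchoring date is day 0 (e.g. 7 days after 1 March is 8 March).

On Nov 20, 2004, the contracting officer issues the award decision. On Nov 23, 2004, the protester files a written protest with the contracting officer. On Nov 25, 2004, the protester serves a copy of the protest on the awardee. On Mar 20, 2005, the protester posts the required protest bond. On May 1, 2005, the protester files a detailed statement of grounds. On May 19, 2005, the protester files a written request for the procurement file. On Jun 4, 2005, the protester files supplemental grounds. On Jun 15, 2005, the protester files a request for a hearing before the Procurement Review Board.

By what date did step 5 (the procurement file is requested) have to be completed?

The statement of grounds is filed on May 1, 2005; the 11-day comment period therefore ends May 12, 2005, and step 5 runs from that date. The window is 12–57 days after May 12, 2005; it closes on Jul 8, 2005.

Jul 8, 2005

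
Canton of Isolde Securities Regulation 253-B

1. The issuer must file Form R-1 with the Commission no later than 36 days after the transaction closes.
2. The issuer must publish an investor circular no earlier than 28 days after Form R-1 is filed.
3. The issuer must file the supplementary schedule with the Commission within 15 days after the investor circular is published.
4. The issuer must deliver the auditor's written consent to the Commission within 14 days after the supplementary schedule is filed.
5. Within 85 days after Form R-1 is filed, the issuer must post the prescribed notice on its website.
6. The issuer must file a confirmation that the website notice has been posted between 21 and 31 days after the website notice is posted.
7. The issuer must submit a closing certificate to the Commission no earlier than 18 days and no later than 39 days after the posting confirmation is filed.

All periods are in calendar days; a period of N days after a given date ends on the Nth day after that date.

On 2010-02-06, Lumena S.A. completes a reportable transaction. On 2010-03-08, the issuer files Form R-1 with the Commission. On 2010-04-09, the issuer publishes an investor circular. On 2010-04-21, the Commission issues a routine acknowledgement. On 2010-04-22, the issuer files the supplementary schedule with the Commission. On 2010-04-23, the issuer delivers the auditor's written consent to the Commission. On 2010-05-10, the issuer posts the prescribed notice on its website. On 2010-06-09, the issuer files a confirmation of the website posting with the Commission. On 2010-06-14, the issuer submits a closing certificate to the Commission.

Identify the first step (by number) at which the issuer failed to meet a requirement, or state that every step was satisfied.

Step 7

Step 1: 36 days after 2010-02-06 (when the transaction closes) is 2010-03-14; done 2010-03-08 — timely.
Step 2: the earliest permitted date is 28 days after 2010-03-08 (when Form R-1 is filed), i.e. 2010-04-05; done 2010-04-09, after the minimum wait.
Step 3: 15 days after 2010-04-09 (when the investor circular is published) is 2010-04-24; completed 2010-04-22, before the deadline.
Step 4: 14 days after 2010-04-22 (when the supplementary schedule is filed) is 2010-05-06; completed 2010-04-23, before the deadline.
Step 5: 85 days after 2010-03-08 (when Form R-1 is filed) is 2010-06-01; done 2010-05-10 — timely.
Step 6: the window is 21–31 days after 2010-05-10 (when the website notice is posted), so 2010-05-31 through 2010-06-10; 2010-06-09 falls inside that range.
Step 7: the window is 18–39 days after 2010-06-09 (when the posting confirmation is filed), so 2010-06-27 through 2010-07-18; 2010-06-14 is 13 days too early.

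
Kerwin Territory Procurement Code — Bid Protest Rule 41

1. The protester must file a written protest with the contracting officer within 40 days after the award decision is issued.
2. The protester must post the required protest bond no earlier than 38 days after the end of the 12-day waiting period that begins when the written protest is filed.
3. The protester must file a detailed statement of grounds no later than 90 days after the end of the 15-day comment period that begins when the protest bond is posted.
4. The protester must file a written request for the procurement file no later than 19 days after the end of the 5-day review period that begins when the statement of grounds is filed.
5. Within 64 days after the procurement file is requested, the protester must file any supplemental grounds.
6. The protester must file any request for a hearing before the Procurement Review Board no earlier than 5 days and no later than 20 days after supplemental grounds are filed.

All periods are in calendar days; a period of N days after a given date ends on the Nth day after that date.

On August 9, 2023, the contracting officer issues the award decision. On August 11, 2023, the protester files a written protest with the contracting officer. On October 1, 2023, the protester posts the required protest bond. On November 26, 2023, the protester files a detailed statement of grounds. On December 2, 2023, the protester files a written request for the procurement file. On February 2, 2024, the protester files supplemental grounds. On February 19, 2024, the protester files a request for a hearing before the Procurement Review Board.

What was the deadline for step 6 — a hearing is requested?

February 22, 2024

Step 6 runs from February 2, 2024, when supplemental grounds are filed. The window is 5–20 days after February 2, 2024; it closes on February 22, 2024.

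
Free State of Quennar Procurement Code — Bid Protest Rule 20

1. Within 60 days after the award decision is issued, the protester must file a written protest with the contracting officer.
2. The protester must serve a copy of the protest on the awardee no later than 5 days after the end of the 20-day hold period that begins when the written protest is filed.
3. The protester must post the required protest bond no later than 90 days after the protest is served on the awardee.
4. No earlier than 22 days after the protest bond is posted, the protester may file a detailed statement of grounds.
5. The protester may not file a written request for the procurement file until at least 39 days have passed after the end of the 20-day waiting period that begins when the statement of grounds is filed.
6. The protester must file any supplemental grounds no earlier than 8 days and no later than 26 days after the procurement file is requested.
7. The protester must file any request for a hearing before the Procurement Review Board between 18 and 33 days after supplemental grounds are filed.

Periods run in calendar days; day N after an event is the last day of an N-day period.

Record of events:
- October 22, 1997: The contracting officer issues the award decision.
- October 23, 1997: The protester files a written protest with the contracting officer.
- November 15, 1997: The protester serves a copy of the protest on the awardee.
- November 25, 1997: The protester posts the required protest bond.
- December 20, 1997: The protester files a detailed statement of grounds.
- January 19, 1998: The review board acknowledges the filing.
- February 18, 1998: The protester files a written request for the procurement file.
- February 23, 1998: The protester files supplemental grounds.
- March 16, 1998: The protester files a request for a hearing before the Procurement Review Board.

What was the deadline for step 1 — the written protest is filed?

Step 1 runs from October 22, 1997, when the award decision is issued. 60 days after October 22, 1997 is December 21, 1997.

December 21, 1997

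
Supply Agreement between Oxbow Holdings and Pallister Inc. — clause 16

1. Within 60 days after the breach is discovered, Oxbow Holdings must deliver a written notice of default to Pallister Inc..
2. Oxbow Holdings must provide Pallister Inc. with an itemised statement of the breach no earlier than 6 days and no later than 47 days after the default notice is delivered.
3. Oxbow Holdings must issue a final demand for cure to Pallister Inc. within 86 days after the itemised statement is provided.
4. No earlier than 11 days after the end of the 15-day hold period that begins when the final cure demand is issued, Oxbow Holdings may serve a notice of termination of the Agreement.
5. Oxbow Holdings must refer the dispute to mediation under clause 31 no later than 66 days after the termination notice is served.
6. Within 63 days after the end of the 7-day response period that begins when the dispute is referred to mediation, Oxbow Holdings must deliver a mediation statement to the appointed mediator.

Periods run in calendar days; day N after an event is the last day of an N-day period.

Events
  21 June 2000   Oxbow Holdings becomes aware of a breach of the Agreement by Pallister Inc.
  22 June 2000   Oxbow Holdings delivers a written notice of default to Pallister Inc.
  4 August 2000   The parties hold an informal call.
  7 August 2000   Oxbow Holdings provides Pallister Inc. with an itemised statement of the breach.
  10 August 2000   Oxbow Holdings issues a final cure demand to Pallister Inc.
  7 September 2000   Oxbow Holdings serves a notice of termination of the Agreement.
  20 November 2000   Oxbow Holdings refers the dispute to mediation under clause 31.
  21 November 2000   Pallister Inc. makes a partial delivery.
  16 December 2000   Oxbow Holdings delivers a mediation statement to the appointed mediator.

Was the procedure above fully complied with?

No

Step 1 — counting 60 days from 21 June 2000 (when the breach is discovered) gives a deadline of 20 August 2000; completed 22 June 2000, before the deadline.
Step 2 — 6 and 47 days from 22 June 2000 (when the default notice is delivered) are 28 June 2000 and 8 August 2000 respectively; done 7 August 2000, which is between those dates.
Step 3 — counting 86 days from 7 August 2000 (when the itemised statement is provided) gives a deadline of 1 November 2000; done 10 August 2000 — timely.
Step 4 — must wait 11 days from 25 August 2000 (end of the 15-day hold period, which began when the final cure demand is issued on 10 August 2000), so not before 5 September 2000; done 7 September 2000, after the minimum wait.
Step 5 — counting 66 days from 7 September 2000 (when the termination notice is served) gives a deadline of 12 November 2000; 20 November 2000 misses that deadline by 8 days.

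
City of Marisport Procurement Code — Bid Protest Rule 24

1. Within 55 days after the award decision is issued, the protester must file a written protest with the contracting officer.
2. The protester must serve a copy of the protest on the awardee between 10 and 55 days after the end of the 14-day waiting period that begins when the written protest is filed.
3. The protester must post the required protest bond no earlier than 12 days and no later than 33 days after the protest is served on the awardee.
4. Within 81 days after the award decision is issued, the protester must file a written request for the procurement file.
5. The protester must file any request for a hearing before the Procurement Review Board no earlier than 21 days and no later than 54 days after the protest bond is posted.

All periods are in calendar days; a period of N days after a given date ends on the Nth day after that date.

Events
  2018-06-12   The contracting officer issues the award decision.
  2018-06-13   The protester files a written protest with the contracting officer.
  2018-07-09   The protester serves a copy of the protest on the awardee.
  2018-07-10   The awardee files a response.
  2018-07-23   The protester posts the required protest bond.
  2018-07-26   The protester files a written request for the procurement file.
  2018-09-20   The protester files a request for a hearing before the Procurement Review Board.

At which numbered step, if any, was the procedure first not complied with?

Step 5

(1) due by 2018-06-12 + 55 days = 2018-08-06; 2018-06-13 is within that limit.
(2) the permitted window runs from 2018-06-27 + 10 = 2018-07-07 to 2018-06-27 + 55 = 2018-08-21; 2018-07-09 falls inside that range.
(3) the permitted window runs from 2018-07-09 + 12 = 2018-07-21 to 2018-07-09 + 33 = 2018-08-11; done 2018-07-23, which is between those dates.
(4) due by 2018-06-12 + 81 days = 2018-09-01; completed 2018-07-26, before the deadline.
(5) the permitted window runs from 2018-07-23 + 21 = 2018-08-13 to 2018-07-23 + 54 = 2018-09-15; 2018-09-20 is 5 days past the end of the window.
Later steps need not be reached.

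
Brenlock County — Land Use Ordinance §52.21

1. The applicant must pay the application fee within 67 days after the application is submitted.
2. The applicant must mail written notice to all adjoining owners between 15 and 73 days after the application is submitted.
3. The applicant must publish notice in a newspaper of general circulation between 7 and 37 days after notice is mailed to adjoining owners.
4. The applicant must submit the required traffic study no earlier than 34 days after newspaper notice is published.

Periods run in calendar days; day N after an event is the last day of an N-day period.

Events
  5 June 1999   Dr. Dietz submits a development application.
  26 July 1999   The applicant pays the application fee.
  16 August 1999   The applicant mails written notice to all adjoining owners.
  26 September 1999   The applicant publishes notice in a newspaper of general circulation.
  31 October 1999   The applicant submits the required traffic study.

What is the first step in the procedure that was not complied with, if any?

Step 3

Step 1 — counting 67 days from 5 June 1999 (when the application is submitted) gives a deadline of 11 August 1999; 26 July 1999 is within that limit.
Step 2 — 15 and 73 days from 5 June 1999 (when the application is submitted) are 20 June 1999 and 17 August 1999 respectively; done 16 August 1999 — within the window.
Step 3 — 7 and 37 days from 16 August 1999 (when notice is mailed to adjoining owners) are 23 August 1999 and 22 September 1999 respectively; 26 September 1999 is 4 days past the end of the window.
The analysis stops there.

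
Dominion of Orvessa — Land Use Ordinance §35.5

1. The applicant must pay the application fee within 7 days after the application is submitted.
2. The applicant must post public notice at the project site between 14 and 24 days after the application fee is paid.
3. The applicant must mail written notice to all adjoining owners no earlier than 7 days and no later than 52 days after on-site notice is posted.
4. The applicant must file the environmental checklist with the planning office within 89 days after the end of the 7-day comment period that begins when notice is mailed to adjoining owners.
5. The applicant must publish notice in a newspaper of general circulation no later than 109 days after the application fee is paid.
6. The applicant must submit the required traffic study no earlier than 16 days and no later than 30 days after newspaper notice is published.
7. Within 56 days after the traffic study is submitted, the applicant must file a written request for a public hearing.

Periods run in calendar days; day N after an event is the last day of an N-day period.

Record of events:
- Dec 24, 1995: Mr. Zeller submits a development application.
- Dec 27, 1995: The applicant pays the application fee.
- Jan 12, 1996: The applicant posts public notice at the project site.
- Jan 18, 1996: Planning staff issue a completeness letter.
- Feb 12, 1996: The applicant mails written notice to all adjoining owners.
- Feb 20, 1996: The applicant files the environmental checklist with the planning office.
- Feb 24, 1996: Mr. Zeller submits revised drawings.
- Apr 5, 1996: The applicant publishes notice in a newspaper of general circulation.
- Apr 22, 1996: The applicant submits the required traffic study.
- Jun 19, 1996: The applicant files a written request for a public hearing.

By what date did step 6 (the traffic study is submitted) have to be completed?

May 5, 1996

Step 6 runs from Apr 5, 1996, when newspaper notice is published. The window is 16–30 days after Apr 5, 1996; it closes on May 5, 1996.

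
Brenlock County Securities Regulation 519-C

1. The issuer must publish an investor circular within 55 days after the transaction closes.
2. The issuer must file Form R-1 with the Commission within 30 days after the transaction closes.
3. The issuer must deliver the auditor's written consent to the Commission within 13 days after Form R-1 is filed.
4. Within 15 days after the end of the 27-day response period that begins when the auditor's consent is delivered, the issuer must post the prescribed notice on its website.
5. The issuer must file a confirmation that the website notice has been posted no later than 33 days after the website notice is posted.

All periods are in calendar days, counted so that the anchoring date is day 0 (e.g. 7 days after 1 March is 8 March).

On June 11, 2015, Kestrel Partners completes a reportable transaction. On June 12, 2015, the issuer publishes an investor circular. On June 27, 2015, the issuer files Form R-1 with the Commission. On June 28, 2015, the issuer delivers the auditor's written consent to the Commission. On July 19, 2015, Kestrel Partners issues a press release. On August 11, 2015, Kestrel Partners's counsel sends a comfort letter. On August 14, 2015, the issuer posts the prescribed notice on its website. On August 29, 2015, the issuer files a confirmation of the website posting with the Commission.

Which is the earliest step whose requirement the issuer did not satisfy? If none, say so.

Step 1 — counting 55 days from June 11, 2015 (when the transaction closes) gives a deadline of August 5, 2015; completed June 12, 2015, before the deadline.
Step 2 — counting 30 days from June 11, 2015 (when the transaction closes) gives a deadline of July 11, 2015; completed June 27, 2015, before the deadline.
Step 3 — counting 13 days from June 27, 2015 (when Form R-1 is filed) gives a deadline of July 10, 2015; done June 28, 2015 — timely.
Step 4 — counting 15 days from July 25, 2015 (end of the 27-day response period, which began when the auditor's consent is delivered on June 28, 2015) gives a deadline of August 9, 2015; done August 14, 2015 — 5 days late.

Step 4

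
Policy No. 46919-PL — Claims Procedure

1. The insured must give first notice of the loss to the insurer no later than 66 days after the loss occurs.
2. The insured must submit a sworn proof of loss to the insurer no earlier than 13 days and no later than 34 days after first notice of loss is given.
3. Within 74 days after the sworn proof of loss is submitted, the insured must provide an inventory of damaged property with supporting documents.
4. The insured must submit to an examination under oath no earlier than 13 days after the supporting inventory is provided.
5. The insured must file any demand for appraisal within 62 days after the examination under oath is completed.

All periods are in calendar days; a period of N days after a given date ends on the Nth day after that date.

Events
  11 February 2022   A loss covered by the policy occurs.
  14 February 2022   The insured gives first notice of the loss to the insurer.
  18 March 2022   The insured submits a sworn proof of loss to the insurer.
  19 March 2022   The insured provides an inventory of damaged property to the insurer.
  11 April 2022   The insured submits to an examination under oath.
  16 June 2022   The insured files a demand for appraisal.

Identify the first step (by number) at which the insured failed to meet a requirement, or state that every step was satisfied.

Step 5

Step 1: 66 days after 11 February 2022 (when the loss occurs) is 18 April 2022; completed 14 February 2022, before the deadline.
Step 2: the window is 13–34 days after 14 February 2022 (when first notice of loss is given), so 27 February 2022 through 20 March 2022; done 18 March 2022 — within the window.
Step 3: 74 days after 18 March 2022 (when the sworn proof of loss is submitted) is 31 May 2022; completed 19 March 2022, before the deadline.
Step 4: the earliest permitted date is 13 days after 19 March 2022 (when the supporting inventory is provided), i.e. 1 April 2022; done 11 April 2022 — permitted.
Step 5: 62 days after 11 April 2022 (when the examination under oath is completed) is 12 June 2022; not done until 16 June 2022, 4 days after the deadline.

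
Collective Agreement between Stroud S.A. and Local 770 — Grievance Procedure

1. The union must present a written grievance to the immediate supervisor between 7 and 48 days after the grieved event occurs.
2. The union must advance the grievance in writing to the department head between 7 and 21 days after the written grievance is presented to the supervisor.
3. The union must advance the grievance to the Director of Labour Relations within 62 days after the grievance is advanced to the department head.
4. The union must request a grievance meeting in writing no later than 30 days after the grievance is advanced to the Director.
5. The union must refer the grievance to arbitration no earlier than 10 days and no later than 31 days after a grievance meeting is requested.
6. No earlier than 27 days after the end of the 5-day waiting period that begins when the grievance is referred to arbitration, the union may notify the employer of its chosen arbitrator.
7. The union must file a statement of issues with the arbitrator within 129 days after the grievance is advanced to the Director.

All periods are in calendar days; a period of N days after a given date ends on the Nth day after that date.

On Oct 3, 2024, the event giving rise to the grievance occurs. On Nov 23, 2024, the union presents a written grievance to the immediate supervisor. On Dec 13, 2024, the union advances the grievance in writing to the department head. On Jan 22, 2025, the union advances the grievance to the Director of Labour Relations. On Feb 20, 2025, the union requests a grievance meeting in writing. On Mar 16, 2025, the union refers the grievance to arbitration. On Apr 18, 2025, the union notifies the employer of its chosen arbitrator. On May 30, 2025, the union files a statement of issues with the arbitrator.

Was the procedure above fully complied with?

(1) the permitted window runs from Oct 3, 2024 + 7 = Oct 10, 2024 to Oct 3, 2024 + 48 = Nov 20, 2024; Nov 23, 2024 is 3 days past the end of the window.
The procedure was therefore not followed at step 1.

No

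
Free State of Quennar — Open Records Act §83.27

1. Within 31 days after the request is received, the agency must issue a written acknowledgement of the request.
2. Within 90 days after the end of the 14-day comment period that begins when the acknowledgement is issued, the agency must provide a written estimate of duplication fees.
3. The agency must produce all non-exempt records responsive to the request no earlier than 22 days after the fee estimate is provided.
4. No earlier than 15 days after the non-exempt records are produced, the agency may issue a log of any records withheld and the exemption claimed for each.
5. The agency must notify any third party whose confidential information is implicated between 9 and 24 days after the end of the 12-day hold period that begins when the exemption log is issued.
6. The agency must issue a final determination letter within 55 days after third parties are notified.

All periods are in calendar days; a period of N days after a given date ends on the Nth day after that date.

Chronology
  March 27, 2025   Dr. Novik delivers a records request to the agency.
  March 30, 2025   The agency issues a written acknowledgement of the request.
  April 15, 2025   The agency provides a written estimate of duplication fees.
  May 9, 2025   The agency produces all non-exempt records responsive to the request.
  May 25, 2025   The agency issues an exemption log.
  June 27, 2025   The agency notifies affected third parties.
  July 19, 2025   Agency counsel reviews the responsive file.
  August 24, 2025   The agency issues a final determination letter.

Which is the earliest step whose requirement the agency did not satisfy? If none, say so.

Step 1: 31 days after March 27, 2025 (when the request is received) is April 27, 2025; March 30, 2025 is within that limit.
Step 2: 90 days after April 13, 2025 (end of the 14-day comment period, which began when the acknowledgement is issued on March 30, 2025) is July 12, 2025; done April 15, 2025 — timely.
Step 3: the earliest permitted date is 22 days after April 15, 2025 (when the fee estimate is provided), i.e. May 7, 2025; May 9, 2025 is on or after that date.
Step 4: the earliest permitted date is 15 days after May 9, 2025 (when the non-exempt records are produced), i.e. May 24, 2025; done May 25, 2025 — permitted.
Step 5: the window is 9–24 days after June 6, 2025 (end of the 12-day hold period, which began when the exemption log is issued on May 25, 2025), so June 15, 2025 through June 30, 2025; June 27, 2025 falls inside that range.
Step 6: 55 days after June 27, 2025 (when third parties are notified) is August 21, 2025; not done until August 24, 2025, 3 days after the deadline.

Step 6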